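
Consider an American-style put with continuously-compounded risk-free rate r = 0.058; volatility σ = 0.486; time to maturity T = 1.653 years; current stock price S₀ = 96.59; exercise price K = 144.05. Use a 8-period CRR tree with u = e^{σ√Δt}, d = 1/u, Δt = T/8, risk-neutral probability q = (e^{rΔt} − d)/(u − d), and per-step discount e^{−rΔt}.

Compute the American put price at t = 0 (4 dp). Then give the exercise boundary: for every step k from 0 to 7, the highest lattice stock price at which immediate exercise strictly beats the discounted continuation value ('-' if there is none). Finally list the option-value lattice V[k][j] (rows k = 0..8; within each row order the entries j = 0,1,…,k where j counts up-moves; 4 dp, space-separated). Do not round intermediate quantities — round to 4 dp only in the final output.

Δt=0.20663  u=1.24722  d=0.80178  q=0.47206  discount=0.98809
step 8 (expiry): payoffs max(K−S,0) = 127.5536 118.3889 104.1327 81.9564 47.4600 0.0000 0.0000 0.0000 0.0000
step 7: (k=7,j=0): S=20.5747, (K−S)⁺=123.4753, hold=121.7593 ⇒ V=123.4753 exercise | (k=7,j=1): S=32.0051, (K−S)⁺=112.0449, hold=110.3289 ⇒ V=112.0449 exercise | (k=7,j=2): S=49.7856, (K−S)⁺=94.2644, hold=92.5483 ⇒ V=94.2644 exercise | (k=7,j=3): S=77.4443, (K−S)⁺=66.6057, hold=64.8897 ⇒ V=66.6057 exercise | (k=7,j=4): S=120.4689, (K−S)⁺=23.5811, hold=24.7575 ⇒ V=24.7575 continue | (k=7,j=5): S=187.3960, (K−S)⁺=0.0000, hold=0.0000 ⇒ V=0.0000 continue | (k=7,j=6): S=291.5048, (K−S)⁺=0.0000, hold=0.0000 ⇒ V=0.0000 continue | (k=7,j=7): S=453.4519, (K−S)⁺=0.0000, hold=0.0000 ⇒ V=0.0000 continue  boundary S*=77.4443
step 6: (k=6,j=0): S=25.6611, (K−S)⁺=118.3889, hold=116.6728 ⇒ V=118.3889 exercise | (k=6,j=1): S=39.9173, (K−S)⁺=104.1327, hold=102.4167 ⇒ V=104.1327 exercise | (k=6,j=2): S=62.0936, (K−S)⁺=81.9564, hold=80.2404 ⇒ V=81.9564 exercise | (k=6,j=3): S=96.5900, (K−S)⁺=47.4600, hold=46.2927 ⇒ V=47.4600 exercise | (k=6,j=4): S=150.2511, (K−S)⁺=0.0000, hold=12.9147 ⇒ V=12.9147 continue | (k=6,j=5): S=233.7239, (K−S)⁺=0.0000, hold=0.0000 ⇒ V=0.0000 continue | (k=6,j=6): S=363.5704, (K−S)⁺=0.0000, hold=0.0000 ⇒ V=0.0000 continue  boundary S*=96.5900
step 5: (k=5,j=0): S=32.0051, (K−S)⁺=112.0449, hold=110.3289 ⇒ V=112.0449 exercise | (k=5,j=1): S=49.7856, (K−S)⁺=94.2644, hold=92.5483 ⇒ V=94.2644 exercise | (k=5,j=2): S=77.4443, (K−S)⁺=66.6057, hold=64.8897 ⇒ V=66.6057 exercise | (k=5,j=3): S=120.4689, (K−S)⁺=23.5811, hold=30.7814 ⇒ V=30.7814 continue | (k=5,j=4): S=187.3960, (K−S)⁺=0.0000, hold=6.7370 ⇒ V=6.7370 continue | (k=5,j=5): S=291.5048, (K−S)⁺=0.0000, hold=0.0000 ⇒ V=0.0000 continue  boundary S*=77.4443
step 4: (k=4,j=0): S=39.9173, (K−S)⁺=104.1327, hold=102.4167 ⇒ V=104.1327 exercise | (k=4,j=1): S=62.0936, (K−S)⁺=81.9564, hold=80.2404 ⇒ V=81.9564 exercise | (k=4,j=2): S=96.5900, (K−S)⁺=47.4600, hold=49.1025 ⇒ V=49.1025 continue | (k=4,j=3): S=150.2511, (K−S)⁺=0.0000, hold=19.1995 ⇒ V=19.1995 continue | (k=4,j=4): S=233.7239, (K−S)⁺=0.0000, hold=3.5143 ⇒ V=3.5143 continue  boundary S*=62.0936
step 3: (k=3,j=0): S=49.7856, (K−S)⁺=94.2644, hold=92.5483 ⇒ V=94.2644 exercise | (k=3,j=1): S=77.4443, (K−S)⁺=66.6057, hold=65.6558 ⇒ V=66.6057 exercise | (k=3,j=2): S=120.4689, (K−S)⁺=23.5811, hold=34.5697 ⇒ V=34.5697 continue | (k=3,j=3): S=187.3960, (K−S)⁺=0.0000, hold=11.6546 ⇒ V=11.6546 continue  boundary S*=77.4443
step 2: (k=2,j=0): S=62.0936, (K−S)⁺=81.9564, hold=80.2404 ⇒ V=81.9564 exercise | (k=2,j=1): S=96.5900, (K−S)⁺=47.4600, hold=50.8694 ⇒ V=50.8694 continue | (k=2,j=2): S=150.2511, (K−S)⁺=0.0000, hold=23.4694 ⇒ V=23.4694 continue  boundary S*=62.0936
step 1: (k=1,j=0): S=77.4443, (K−S)⁺=66.6057, hold=66.4800 ⇒ V=66.6057 exercise | (k=1,j=1): S=120.4689, (K−S)⁺=23.5811, hold=37.4831 ⇒ V=37.4831 continue  boundary S*=77.4443
step 0: (k=0,j=0): S=96.5900, (K−S)⁺=47.4600, hold=52.2284 ⇒ V=52.2284 continue  boundary S*=-

price = 52.2284
boundary = - 77.4443 62.0936 77.4443 62.0936 77.4443 96.5900 77.4443
tree:
52.2284
66.6057 37.4831
81.9564 50.8694 23.4694
94.2644 66.6057 34.5697 11.6546
104.1327 81.9564 49.1025 19.1995 3.5143
112.0449 94.2644 66.6057 30.7814 6.7370 0.0000
118.3889 104.1327 81.9564 47.4600 12.9147 0.0000 0.0000
123.4753 112.0449 94.2644 66.6057 24.7575 0.0000 0.0000 0.0000
127.5536 118.3889 104.1327 81.9564 47.4600 0.0000 0.0000 0.0000 0.0000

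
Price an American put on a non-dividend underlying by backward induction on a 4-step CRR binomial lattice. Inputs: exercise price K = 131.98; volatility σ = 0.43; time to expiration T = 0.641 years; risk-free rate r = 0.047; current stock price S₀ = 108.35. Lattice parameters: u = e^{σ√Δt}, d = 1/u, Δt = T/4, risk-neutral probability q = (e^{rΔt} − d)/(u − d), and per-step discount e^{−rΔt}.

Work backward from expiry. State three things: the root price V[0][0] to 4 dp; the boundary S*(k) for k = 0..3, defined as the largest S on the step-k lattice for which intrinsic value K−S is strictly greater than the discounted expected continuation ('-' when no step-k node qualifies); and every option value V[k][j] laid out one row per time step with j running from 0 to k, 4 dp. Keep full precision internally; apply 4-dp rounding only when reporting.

price = 29.4093
boundary = - - 76.7918 91.2162
tree:
29.4093
41.3233 16.9110
55.1882 26.8905 6.3201
67.3316 40.7638 12.2206 0.0000
77.5547 55.1882 23.6300 0.0000 0.0000

Δt=0.16025, u=1.18784, d=0.84187, q=0.47892, disc=e^(-rΔt)=0.99250
k=4 terminal: V=max(K-S,0) → 77.5547 55.1882 23.6300 0.0000 0.0000
k=3: j=0 S=64.6484 intr=67.3316 cont=66.3413 V=67.3316[EX]; j=1 S=91.2162 intr=40.7638 cont=39.7735 V=40.7638[EX]; j=2 S=128.7022 intr=3.2778 cont=12.2206 V=12.2206[hold]; j=3 S=181.5933 intr=0.0000 cont=0.0000 V=0.0000[hold]  S*(3)=91.2162
k=2: j=0 S=76.7918 intr=55.1882 cont=54.1979 V=55.1882[EX]; j=1 S=108.3500 intr=23.6300 cont=26.8905 V=26.8905[hold]; j=2 S=152.8773 intr=0.0000 cont=6.3201 V=6.3201[hold]  S*(2)=76.7918
k=1: j=0 S=91.2162 intr=40.7638 cont=41.3233 V=41.3233[hold]; j=1 S=128.7022 intr=3.2778 cont=16.9110 V=16.9110[hold]  S*(1)=-
k=0: j=0 S=108.3500 intr=23.6300 cont=29.4093 V=29.4093[hold]  S*(0)=-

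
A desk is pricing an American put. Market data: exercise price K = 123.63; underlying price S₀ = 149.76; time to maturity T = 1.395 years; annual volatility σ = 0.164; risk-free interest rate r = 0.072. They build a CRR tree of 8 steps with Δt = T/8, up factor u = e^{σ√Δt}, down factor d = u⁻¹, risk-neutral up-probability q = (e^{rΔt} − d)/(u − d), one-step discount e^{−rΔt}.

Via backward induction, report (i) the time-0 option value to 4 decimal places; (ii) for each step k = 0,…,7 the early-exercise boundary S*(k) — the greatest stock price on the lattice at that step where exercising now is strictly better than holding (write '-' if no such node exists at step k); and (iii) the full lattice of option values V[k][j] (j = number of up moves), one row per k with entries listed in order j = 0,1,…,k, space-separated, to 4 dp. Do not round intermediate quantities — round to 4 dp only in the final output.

price = 0.8432
boundary = - - - - - 106.3373 113.8748 106.3373
tree:
0.8432
1.6328 0.2782
3.0914 0.5909 0.0533
5.6938 1.2363 0.1269 0.0000
10.1354 2.5366 0.3025 0.0000 0.0000
17.2927 5.0692 0.7209 0.0000 0.0000 0.0000
24.3312 9.7552 1.7179 0.0000 0.0000 0.0000 0.0000
30.9039 17.2927 4.0937 0.0000 0.0000 0.0000 0.0000 0.0000
37.0416 24.3312 9.7552 0.0000 0.0000 0.0000 0.0000 0.0000 0.0000

params: Δt=0.17438 u=1.07088 d=0.93381 q=0.57506 e^(-rΔt)=0.98752
t_8 payoffs: 37.0416 24.3312 9.7552 0.0000 0.0000 0.0000 0.0000 0.0000 0.0000
t_7: node(7,0) S=92.7261 payoff=30.9039 vs cont=29.3615 → 30.9039 [stop]  node(7,1) S=106.3373 payoff=17.2927 vs cont=15.7502 → 17.2927 [stop]  node(7,2) S=121.9466 payoff=1.6834 vs cont=4.0937 → 4.0937 [wait]  node(7,3) S=139.8472 payoff=0.0000 vs cont=0.0000 → 0.0000 [wait]  node(7,4) S=160.3754 payoff=0.0000 vs cont=0.0000 → 0.0000 [wait]  node(7,5) S=183.9170 payoff=0.0000 vs cont=0.0000 → 0.0000 [wait]  node(7,6) S=210.9142 payoff=0.0000 vs cont=0.0000 → 0.0000 [wait]  node(7,7) S=241.8744 payoff=0.0000 vs cont=0.0000 → 0.0000 [wait]  ⇒ S*(7)=106.3373
t_6: node(6,0) S=99.2988 payoff=24.3312 vs cont=22.7888 → 24.3312 [stop]  node(6,1) S=113.8748 payoff=9.7552 vs cont=9.5814 → 9.7552 [stop]  node(6,2) S=130.5906 payoff=0.0000 vs cont=1.7179 → 1.7179 [wait]  node(6,3) S=149.7600 payoff=0.0000 vs cont=0.0000 → 0.0000 [wait]  node(6,4) S=171.7433 payoff=0.0000 vs cont=0.0000 → 0.0000 [wait]  node(6,5) S=196.9536 payoff=0.0000 vs cont=0.0000 → 0.0000 [wait]  node(6,6) S=225.8644 payoff=0.0000 vs cont=0.0000 → 0.0000 [wait]  ⇒ S*(6)=113.8748
t_5: node(5,0) S=106.3373 payoff=17.2927 vs cont=15.7502 → 17.2927 [stop]  node(5,1) S=121.9466 payoff=1.6834 vs cont=5.0692 → 5.0692 [wait]  node(5,2) S=139.8472 payoff=0.0000 vs cont=0.7209 → 0.7209 [wait]  node(5,3) S=160.3754 payoff=0.0000 vs cont=0.0000 → 0.0000 [wait]  node(5,4) S=183.9170 payoff=0.0000 vs cont=0.0000 → 0.0000 [wait]  node(5,5) S=210.9142 payoff=0.0000 vs cont=0.0000 → 0.0000 [wait]  ⇒ S*(5)=106.3373
t_4: node(4,0) S=113.8748 payoff=9.7552 vs cont=10.1354 → 10.1354 [wait]  node(4,1) S=130.5906 payoff=0.0000 vs cont=2.5366 → 2.5366 [wait]  node(4,2) S=149.7600 payoff=0.0000 vs cont=0.3025 → 0.3025 [wait]  node(4,3) S=171.7433 payoff=0.0000 vs cont=0.0000 → 0.0000 [wait]  node(4,4) S=196.9536 payoff=0.0000 vs cont=0.0000 → 0.0000 [wait]  ⇒ S*(4)=-
t_3: node(3,0) S=121.9466 payoff=1.6834 vs cont=5.6938 → 5.6938 [wait]  node(3,1) S=139.8472 payoff=0.0000 vs cont=1.2363 → 1.2363 [wait]  node(3,2) S=160.3754 payoff=0.0000 vs cont=0.1269 → 0.1269 [wait]  node(3,3) S=183.9170 payoff=0.0000 vs cont=0.0000 → 0.0000 [wait]  ⇒ S*(3)=-
t_2: node(2,0) S=130.5906 payoff=0.0000 vs cont=3.0914 → 3.0914 [wait]  node(2,1) S=149.7600 payoff=0.0000 vs cont=0.5909 → 0.5909 [wait]  node(2,2) S=171.7433 payoff=0.0000 vs cont=0.0533 → 0.0533 [wait]  ⇒ S*(2)=-
t_1: node(1,0) S=139.8472 payoff=0.0000 vs cont=1.6328 → 1.6328 [wait]  node(1,1) S=160.3754 payoff=0.0000 vs cont=0.2782 → 0.2782 [wait]  ⇒ S*(1)=-
t_0: node(0,0) S=149.7600 payoff=0.0000 vs cont=0.8432 → 0.8432 [wait]  ⇒ S*(0)=-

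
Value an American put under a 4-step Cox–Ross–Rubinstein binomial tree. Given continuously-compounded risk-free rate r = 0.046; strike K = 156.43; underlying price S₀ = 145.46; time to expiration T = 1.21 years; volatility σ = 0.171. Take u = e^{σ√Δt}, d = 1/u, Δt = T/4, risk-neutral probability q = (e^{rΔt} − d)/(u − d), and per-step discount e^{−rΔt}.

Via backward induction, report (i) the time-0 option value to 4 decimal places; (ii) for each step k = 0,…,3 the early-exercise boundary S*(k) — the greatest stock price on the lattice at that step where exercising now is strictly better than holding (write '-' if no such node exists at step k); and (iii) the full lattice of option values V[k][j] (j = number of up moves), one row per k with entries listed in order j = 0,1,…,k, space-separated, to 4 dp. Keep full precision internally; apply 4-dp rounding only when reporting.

price = 14.4725
boundary = - 132.4031 120.5182 132.4031
tree:
14.4725
24.0269 7.0514
35.9118 13.2812 2.1519
46.7298 24.0269 4.8587 0.0000
56.5768 35.9118 10.9700 0.0000 0.0000

Δt=0.30250  u=1.09861  d=0.91024  q=0.55089  discount=0.98618
step 4 (expiry): payoffs max(K−S,0) = 56.5768 35.9118 10.9700 0.0000 0.0000
step 3: (k=3,j=0): S=109.7002, (K−S)⁺=46.7298, hold=44.5682 ⇒ V=46.7298 exercise | (k=3,j=1): S=132.4031, (K−S)⁺=24.0269, hold=21.8652 ⇒ V=24.0269 exercise | (k=3,j=2): S=159.8045, (K−S)⁺=0.0000, hold=4.8587 ⇒ V=4.8587 continue | (k=3,j=3): S=192.8767, (K−S)⁺=0.0000, hold=0.0000 ⇒ V=0.0000 continue  boundary S*=132.4031
step 2: (k=2,j=0): S=120.5182, (K−S)⁺=35.9118, hold=33.7501 ⇒ V=35.9118 exercise | (k=2,j=1): S=145.4600, (K−S)⁺=10.9700, hold=13.2812 ⇒ V=13.2812 continue | (k=2,j=2): S=175.5636, (K−S)⁺=0.0000, hold=2.1519 ⇒ V=2.1519 continue  boundary S*=120.5182
step 1: (k=1,j=0): S=132.4031, (K−S)⁺=24.0269, hold=23.1209 ⇒ V=24.0269 exercise | (k=1,j=1): S=159.8045, (K−S)⁺=0.0000, hold=7.0514 ⇒ V=7.0514 continue  boundary S*=132.4031
step 0: (k=0,j=0): S=145.4600, (K−S)⁺=10.9700, hold=14.4725 ⇒ V=14.4725 continue  boundary S*=-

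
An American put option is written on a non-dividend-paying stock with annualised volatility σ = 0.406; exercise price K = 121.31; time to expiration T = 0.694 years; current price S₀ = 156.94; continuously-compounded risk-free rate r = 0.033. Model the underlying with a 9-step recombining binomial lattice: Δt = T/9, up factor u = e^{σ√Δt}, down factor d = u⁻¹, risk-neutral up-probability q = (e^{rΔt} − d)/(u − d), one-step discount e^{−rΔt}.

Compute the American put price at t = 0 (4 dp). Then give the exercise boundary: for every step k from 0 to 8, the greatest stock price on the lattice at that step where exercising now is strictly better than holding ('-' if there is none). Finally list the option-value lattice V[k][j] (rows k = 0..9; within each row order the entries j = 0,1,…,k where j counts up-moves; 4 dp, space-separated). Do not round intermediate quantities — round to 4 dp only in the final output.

Δt=0.07711  u=1.11934  d=0.89338  q=0.48312  discount=0.99746
step 9 (expiry): payoffs max(K−S,0) = 64.4161 50.0260 31.9963 9.4063 0.0000 0.0000 0.0000 0.0000 0.0000 0.0000
step 8: (k=8,j=0): S=63.6838, (K−S)⁺=57.6262, hold=57.3179 ⇒ V=57.6262 exercise | (k=8,j=1): S=79.7912, (K−S)⁺=41.5188, hold=41.2105 ⇒ V=41.5188 exercise | (k=8,j=2): S=99.9727, (K−S)⁺=21.3373, hold=21.0290 ⇒ V=21.3373 exercise | (k=8,j=3): S=125.2586, (K−S)⁺=0.0000, hold=4.8496 ⇒ V=4.8496 continue | (k=8,j=4): S=156.9400, (K−S)⁺=0.0000, hold=0.0000 ⇒ V=0.0000 continue | (k=8,j=5): S=196.6346, (K−S)⁺=0.0000, hold=0.0000 ⇒ V=0.0000 continue | (k=8,j=6): S=246.3690, (K−S)⁺=0.0000, hold=0.0000 ⇒ V=0.0000 continue | (k=8,j=7): S=308.6826, (K−S)⁺=0.0000, hold=0.0000 ⇒ V=0.0000 continue | (k=8,j=8): S=386.7572, (K−S)⁺=0.0000, hold=0.0000 ⇒ V=0.0000 continue  boundary S*=99.9727
step 7: (k=7,j=0): S=71.2840, (K−S)⁺=50.0260, hold=49.7177 ⇒ V=50.0260 exercise | (k=7,j=1): S=89.3137, (K−S)⁺=31.9963, hold=31.6880 ⇒ V=31.9963 exercise | (k=7,j=2): S=111.9037, (K−S)⁺=9.4063, hold=13.3378 ⇒ V=13.3378 continue | (k=7,j=3): S=140.2073, (K−S)⁺=0.0000, hold=2.5003 ⇒ V=2.5003 continue | (k=7,j=4): S=175.6697, (K−S)⁺=0.0000, hold=0.0000 ⇒ V=0.0000 continue | (k=7,j=5): S=220.1015, (K−S)⁺=0.0000, hold=0.0000 ⇒ V=0.0000 continue | (k=7,j=6): S=275.7713, (K−S)⁺=0.0000, hold=0.0000 ⇒ V=0.0000 continue | (k=7,j=7): S=345.5217, (K−S)⁺=0.0000, hold=0.0000 ⇒ V=0.0000 continue  boundary S*=89.3137
step 6: (k=6,j=0): S=79.7912, (K−S)⁺=41.5188, hold=41.2105 ⇒ V=41.5188 exercise | (k=6,j=1): S=99.9727, (K−S)⁺=21.3373, hold=22.9236 ⇒ V=22.9236 continue | (k=6,j=2): S=125.2586, (K−S)⁺=0.0000, hold=8.0814 ⇒ V=8.0814 continue | (k=6,j=3): S=156.9400, (K−S)⁺=0.0000, hold=1.2891 ⇒ V=1.2891 continue | (k=6,j=4): S=196.6346, (K−S)⁺=0.0000, hold=0.0000 ⇒ V=0.0000 continue | (k=6,j=5): S=246.3690, (K−S)⁺=0.0000, hold=0.0000 ⇒ V=0.0000 continue | (k=6,j=6): S=308.6826, (K−S)⁺=0.0000, hold=0.0000 ⇒ V=0.0000 continue  boundary S*=79.7912
step 5: (k=5,j=0): S=89.3137, (K−S)⁺=31.9963, hold=32.4524 ⇒ V=32.4524 continue | (k=5,j=1): S=111.9037, (K−S)⁺=9.4063, hold=15.7130 ⇒ V=15.7130 continue | (k=5,j=2): S=140.2073, (K−S)⁺=0.0000, hold=4.7877 ⇒ V=4.7877 continue | (k=5,j=3): S=175.6697, (K−S)⁺=0.0000, hold=0.6646 ⇒ V=0.6646 continue | (k=5,j=4): S=220.1015, (K−S)⁺=0.0000, hold=0.0000 ⇒ V=0.0000 continue | (k=5,j=5): S=275.7713, (K−S)⁺=0.0000, hold=0.0000 ⇒ V=0.0000 continue  boundary S*=-
step 4: (k=4,j=0): S=99.9727, (K−S)⁺=21.3373, hold=24.3033 ⇒ V=24.3033 continue | (k=4,j=1): S=125.2586, (K−S)⁺=0.0000, hold=10.4082 ⇒ V=10.4082 continue | (k=4,j=2): S=156.9400, (K−S)⁺=0.0000, hold=2.7886 ⇒ V=2.7886 continue | (k=4,j=3): S=196.6346, (K−S)⁺=0.0000, hold=0.3426 ⇒ V=0.3426 continue | (k=4,j=4): S=246.3690, (K−S)⁺=0.0000, hold=0.0000 ⇒ V=0.0000 continue  boundary S*=-
step 3: (k=3,j=0): S=111.9037, (K−S)⁺=9.4063, hold=17.5456 ⇒ V=17.5456 continue | (k=3,j=1): S=140.2073, (K−S)⁺=0.0000, hold=6.7099 ⇒ V=6.7099 continue | (k=3,j=2): S=175.6697, (K−S)⁺=0.0000, hold=1.6028 ⇒ V=1.6028 continue | (k=3,j=3): S=220.1015, (K−S)⁺=0.0000, hold=0.1767 ⇒ V=0.1767 continue  boundary S*=-
step 2: (k=2,j=0): S=125.2586, (K−S)⁺=0.0000, hold=12.2794 ⇒ V=12.2794 continue | (k=2,j=1): S=156.9400, (K−S)⁺=0.0000, hold=4.2318 ⇒ V=4.2318 continue | (k=2,j=2): S=196.6346, (K−S)⁺=0.0000, hold=0.9115 ⇒ V=0.9115 continue  boundary S*=-
step 1: (k=1,j=0): S=140.2073, (K−S)⁺=0.0000, hold=8.3701 ⇒ V=8.3701 continue | (k=1,j=1): S=175.6697, (K−S)⁺=0.0000, hold=2.6210 ⇒ V=2.6210 continue  boundary S*=-
step 0: (k=0,j=0): S=156.9400, (K−S)⁺=0.0000, hold=5.5784 ⇒ V=5.5784 continue  boundary S*=-

price = 5.5784
boundary = - - - - - - 79.7912 89.3137 99.9727
tree:
5.5784
8.3701 2.6210
12.2794 4.2318 0.9115
17.5456 6.7099 1.6028 0.1767
24.3033 10.4082 2.7886 0.3426 0.0000
32.4524 15.7130 4.7877 0.6646 0.0000 0.0000
41.5188 22.9236 8.0814 1.2891 0.0000 0.0000 0.0000
50.0260 31.9963 13.3378 2.5003 0.0000 0.0000 0.0000 0.0000
57.6262 41.5188 21.3373 4.8496 0.0000 0.0000 0.0000 0.0000 0.0000
64.4161 50.0260 31.9963 9.4063 0.0000 0.0000 0.0000 0.0000 0.0000 0.0000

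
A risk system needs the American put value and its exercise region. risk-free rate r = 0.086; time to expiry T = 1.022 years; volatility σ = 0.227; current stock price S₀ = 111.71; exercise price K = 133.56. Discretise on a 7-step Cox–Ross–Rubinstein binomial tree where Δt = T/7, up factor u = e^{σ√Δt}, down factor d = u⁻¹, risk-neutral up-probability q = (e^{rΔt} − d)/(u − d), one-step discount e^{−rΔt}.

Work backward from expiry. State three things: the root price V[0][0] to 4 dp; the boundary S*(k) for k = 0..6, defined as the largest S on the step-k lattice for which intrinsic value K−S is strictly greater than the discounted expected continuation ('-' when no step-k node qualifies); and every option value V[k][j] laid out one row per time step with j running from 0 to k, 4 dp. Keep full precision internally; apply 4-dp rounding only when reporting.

price = 21.8500
boundary = 111.7100 102.4290 111.7100 102.4290 111.7100 102.4290 111.7100
tree:
21.8500
31.1310 13.9746
39.6410 21.8500 7.8795
47.4439 31.1310 13.3888 3.5720
54.5985 39.6410 21.8500 6.8030 1.0219
61.1588 47.4439 31.1310 12.5161 2.3050 0.0000
67.1740 54.5985 39.6410 21.8500 5.1993 0.0000 0.0000
72.6894 61.1588 47.4439 31.1310 11.7280 0.0000 0.0000 0.0000

Δt=0.14600, u=1.09061, d=0.91692, q=0.55107, disc=e^(-rΔt)=0.98752
k=7 terminal: V=max(K-S,0) → 72.6894 61.1588 47.4439 31.1310 11.7280 0.0000 0.0000 0.0000
k=6: j=0 S=66.3860 intr=67.1740 cont=65.5075 V=67.1740[EX]; j=1 S=78.9615 intr=54.5985 cont=52.9320 V=54.5985[EX]; j=2 S=93.9190 intr=39.6410 cont=37.9745 V=39.6410[EX]; j=3 S=111.7100 intr=21.8500 cont=20.1835 V=21.8500[EX]; j=4 S=132.8711 intr=0.6889 cont=5.1993 V=5.1993[hold]; j=5 S=158.0407 intr=0.0000 cont=0.0000 V=0.0000[hold]; j=6 S=187.9781 intr=0.0000 cont=0.0000 V=0.0000[hold]  S*(6)=111.7100
k=5: j=0 S=72.4012 intr=61.1588 cont=59.4923 V=61.1588[EX]; j=1 S=86.1161 intr=47.4439 cont=45.7774 V=47.4439[EX]; j=2 S=102.4290 intr=31.1310 cont=29.4645 V=31.1310[EX]; j=3 S=121.8320 intr=11.7280 cont=12.5161 V=12.5161[hold]; j=4 S=144.9104 intr=0.0000 cont=2.3050 V=2.3050[hold]; j=5 S=172.3607 intr=0.0000 cont=0.0000 V=0.0000[hold]  S*(5)=102.4290
k=4: j=0 S=78.9615 intr=54.5985 cont=52.9320 V=54.5985[EX]; j=1 S=93.9190 intr=39.6410 cont=37.9745 V=39.6410[EX]; j=2 S=111.7100 intr=21.8500 cont=20.6124 V=21.8500[EX]; j=3 S=132.8711 intr=0.6889 cont=6.8030 V=6.8030[hold]; j=4 S=158.0407 intr=0.0000 cont=1.0219 V=1.0219[hold]  S*(4)=111.7100
k=3: j=0 S=86.1161 intr=47.4439 cont=45.7774 V=47.4439[EX]; j=1 S=102.4290 intr=31.1310 cont=29.4645 V=31.1310[EX]; j=2 S=121.8320 intr=11.7280 cont=13.3888 V=13.3888[hold]; j=3 S=144.9104 intr=0.0000 cont=3.5720 V=3.5720[hold]  S*(3)=102.4290
k=2: j=0 S=93.9190 intr=39.6410 cont=37.9745 V=39.6410[EX]; j=1 S=111.7100 intr=21.8500 cont=21.0873 V=21.8500[EX]; j=2 S=132.8711 intr=0.6889 cont=7.8795 V=7.8795[hold]  S*(2)=111.7100
k=1: j=0 S=102.4290 intr=31.1310 cont=29.4645 V=31.1310[EX]; j=1 S=121.8320 intr=11.7280 cont=13.9746 V=13.9746[hold]  S*(1)=102.4290
k=0: j=0 S=111.7100 intr=21.8500 cont=21.4061 V=21.8500[EX]  S*(0)=111.7100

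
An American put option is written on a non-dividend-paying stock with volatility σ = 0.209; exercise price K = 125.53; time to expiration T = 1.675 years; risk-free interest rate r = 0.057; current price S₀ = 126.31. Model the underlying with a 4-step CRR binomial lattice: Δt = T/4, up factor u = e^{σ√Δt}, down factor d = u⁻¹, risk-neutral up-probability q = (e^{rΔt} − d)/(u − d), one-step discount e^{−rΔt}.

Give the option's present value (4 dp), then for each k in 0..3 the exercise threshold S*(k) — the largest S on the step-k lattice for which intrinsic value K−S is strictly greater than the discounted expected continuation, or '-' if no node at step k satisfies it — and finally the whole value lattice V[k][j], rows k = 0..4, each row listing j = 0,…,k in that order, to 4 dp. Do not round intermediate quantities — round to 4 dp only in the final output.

price = 8.6051
boundary = - - 96.3751 110.3319
tree:
8.6051
16.2383 2.8658
29.1549 6.5996 0.0000
41.3463 15.1981 0.0000 0.0000
51.9954 29.1549 0.0000 0.0000 0.0000

params: Δt=0.41875 u=1.14482 d=0.87350 q=0.55527 e^(-rΔt)=0.97641
t_4 payoffs: 51.9954 29.1549 0.0000 0.0000 0.0000
t_3: node(3,0) S=84.1837 payoff=41.3463 vs cont=38.3855 → 41.3463 [stop]  node(3,1) S=110.3319 payoff=15.1981 vs cont=12.6602 → 15.1981 [stop]  node(3,2) S=144.6020 payoff=0.0000 vs cont=0.0000 → 0.0000 [wait]  node(3,3) S=189.5166 payoff=0.0000 vs cont=0.0000 → 0.0000 [wait]  ⇒ S*(3)=110.3319
t_2: node(2,0) S=96.3751 payoff=29.1549 vs cont=26.1942 → 29.1549 [stop]  node(2,1) S=126.3100 payoff=0.0000 vs cont=6.5996 → 6.5996 [wait]  node(2,2) S=165.5430 payoff=0.0000 vs cont=0.0000 → 0.0000 [wait]  ⇒ S*(2)=96.3751
t_1: node(1,0) S=110.3319 payoff=15.1981 vs cont=16.2383 → 16.2383 [wait]  node(1,1) S=144.6020 payoff=0.0000 vs cont=2.8658 → 2.8658 [wait]  ⇒ S*(1)=-
t_0: node(0,0) S=126.3100 payoff=0.0000 vs cont=8.6051 → 8.6051 [wait]  ⇒ S*(0)=-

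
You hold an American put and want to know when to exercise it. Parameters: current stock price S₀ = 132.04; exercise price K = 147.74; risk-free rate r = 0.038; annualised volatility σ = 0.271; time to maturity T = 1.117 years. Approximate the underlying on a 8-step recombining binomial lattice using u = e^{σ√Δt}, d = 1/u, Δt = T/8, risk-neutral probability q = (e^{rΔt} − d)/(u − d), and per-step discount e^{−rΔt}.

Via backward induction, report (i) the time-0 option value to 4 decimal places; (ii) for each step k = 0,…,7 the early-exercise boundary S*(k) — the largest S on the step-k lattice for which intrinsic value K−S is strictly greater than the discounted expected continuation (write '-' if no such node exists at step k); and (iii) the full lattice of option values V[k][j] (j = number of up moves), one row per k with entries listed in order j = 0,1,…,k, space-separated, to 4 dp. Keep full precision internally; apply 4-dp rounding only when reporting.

price = 22.3443
boundary = - - 107.8325 97.4477 107.8325 97.4477 107.8325 119.3239
tree:
22.3443
30.3523 14.6032
39.9075 21.1548 8.2310
50.2923 29.6252 12.9405 3.6263
59.6770 39.9075 19.6957 6.3477 0.9535
68.1579 50.2923 28.7754 10.8588 1.9208 0.0000
75.8220 59.6770 39.9075 17.9902 3.8692 0.0000 0.0000
82.7480 68.1579 50.2923 28.4161 7.7940 0.0000 0.0000 0.0000
89.0071 75.8220 59.6770 39.9075 15.7000 0.0000 0.0000 0.0000 0.0000

params: Δt=0.13962 u=1.10657 d=0.90370 q=0.50093 e^(-rΔt)=0.99471
t_8 payoffs: 89.0071 75.8220 59.6770 39.9075 15.7000 0.0000 0.0000 0.0000 0.0000
t_7: node(7,0) S=64.9920 payoff=82.7480 vs cont=81.9662 → 82.7480 [stop]  node(7,1) S=79.5821 payoff=68.1579 vs cont=67.3761 → 68.1579 [stop]  node(7,2) S=97.4477 payoff=50.2923 vs cont=49.5105 → 50.2923 [stop]  node(7,3) S=119.3239 payoff=28.4161 vs cont=27.6343 → 28.4161 [stop]  node(7,4) S=146.1112 payoff=1.6288 vs cont=7.7940 → 7.7940 [wait]  node(7,5) S=178.9120 payoff=0.0000 vs cont=0.0000 → 0.0000 [wait]  node(7,6) S=219.0763 payoff=0.0000 vs cont=0.0000 → 0.0000 [wait]  node(7,7) S=268.2572 payoff=0.0000 vs cont=0.0000 → 0.0000 [wait]  ⇒ S*(7)=119.3239
t_6: node(6,0) S=71.9180 payoff=75.8220 vs cont=75.0402 → 75.8220 [stop]  node(6,1) S=88.0630 payoff=59.6770 vs cont=58.8952 → 59.6770 [stop]  node(6,2) S=107.8325 payoff=39.9075 vs cont=39.1257 → 39.9075 [stop]  node(6,3) S=132.0400 payoff=15.7000 vs cont=17.9902 → 17.9902 [wait]  node(6,4) S=161.6819 payoff=0.0000 vs cont=3.8692 → 3.8692 [wait]  node(6,5) S=197.9782 payoff=0.0000 vs cont=0.0000 → 0.0000 [wait]  node(6,6) S=242.4227 payoff=0.0000 vs cont=0.0000 → 0.0000 [wait]  ⇒ S*(6)=107.8325
t_5: node(5,0) S=79.5821 payoff=68.1579 vs cont=67.3761 → 68.1579 [stop]  node(5,1) S=97.4477 payoff=50.2923 vs cont=49.5105 → 50.2923 [stop]  node(5,2) S=119.3239 payoff=28.4161 vs cont=28.7754 → 28.7754 [wait]  node(5,3) S=146.1112 payoff=1.6288 vs cont=10.8588 → 10.8588 [wait]  node(5,4) S=178.9120 payoff=0.0000 vs cont=1.9208 → 1.9208 [wait]  node(5,5) S=219.0763 payoff=0.0000 vs cont=0.0000 → 0.0000 [wait]  ⇒ S*(5)=97.4477
t_4: node(4,0) S=88.0630 payoff=59.6770 vs cont=58.8952 → 59.6770 [stop]  node(4,1) S=107.8325 payoff=39.9075 vs cont=39.3048 → 39.9075 [stop]  node(4,2) S=132.0400 payoff=15.7000 vs cont=19.6957 → 19.6957 [wait]  node(4,3) S=161.6819 payoff=0.0000 vs cont=6.3477 → 6.3477 [wait]  node(4,4) S=197.9782 payoff=0.0000 vs cont=0.9535 → 0.9535 [wait]  ⇒ S*(4)=107.8325
t_3: node(3,0) S=97.4477 payoff=50.2923 vs cont=49.5105 → 50.2923 [stop]  node(3,1) S=119.3239 payoff=28.4161 vs cont=29.6252 → 29.6252 [wait]  node(3,2) S=146.1112 payoff=1.6288 vs cont=12.9405 → 12.9405 [wait]  node(3,3) S=178.9120 payoff=0.0000 vs cont=3.6263 → 3.6263 [wait]  ⇒ S*(3)=97.4477
t_2: node(2,0) S=107.8325 payoff=39.9075 vs cont=39.7282 → 39.9075 [stop]  node(2,1) S=132.0400 payoff=15.7000 vs cont=21.1548 → 21.1548 [wait]  node(2,2) S=161.6819 payoff=0.0000 vs cont=8.2310 → 8.2310 [wait]  ⇒ S*(2)=107.8325
t_1: node(1,0) S=119.3239 payoff=28.4161 vs cont=30.3523 → 30.3523 [wait]  node(1,1) S=146.1112 payoff=1.6288 vs cont=14.6032 → 14.6032 [wait]  ⇒ S*(1)=-
t_0: node(0,0) S=132.0400 payoff=15.7000 vs cont=22.3443 → 22.3443 [wait]  ⇒ S*(0)=-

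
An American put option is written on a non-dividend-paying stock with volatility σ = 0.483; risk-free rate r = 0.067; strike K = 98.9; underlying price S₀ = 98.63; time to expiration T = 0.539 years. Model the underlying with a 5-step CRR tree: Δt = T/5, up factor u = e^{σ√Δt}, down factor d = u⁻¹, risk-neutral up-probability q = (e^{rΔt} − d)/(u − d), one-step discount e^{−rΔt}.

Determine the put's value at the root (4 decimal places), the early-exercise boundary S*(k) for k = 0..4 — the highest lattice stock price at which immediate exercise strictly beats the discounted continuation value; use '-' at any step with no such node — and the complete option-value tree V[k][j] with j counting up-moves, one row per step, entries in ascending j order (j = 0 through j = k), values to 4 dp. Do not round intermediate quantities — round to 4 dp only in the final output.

price = 13.0914
boundary = - - - 61.2906 71.8233
tree:
13.0914
19.4177 6.5214
27.7011 10.8495 1.9901
37.6094 17.5192 3.8788 0.0000
46.5975 27.0767 7.5597 0.0000 0.0000
54.2676 37.6094 14.7339 0.0000 0.0000 0.0000

Δt=0.10780  u=1.17185  d=0.85335  q=0.48320  discount=0.99280
step 5 (expiry): payoffs max(K−S,0) = 54.2676 37.6094 14.7339 0.0000 0.0000 0.0000
step 4: (k=4,j=0): S=52.3025, (K−S)⁺=46.5975, hold=45.8858 ⇒ V=46.5975 exercise | (k=4,j=1): S=71.8233, (K−S)⁺=27.0767, hold=26.3649 ⇒ V=27.0767 exercise | (k=4,j=2): S=98.6300, (K−S)⁺=0.2700, hold=7.5597 ⇒ V=7.5597 continue | (k=4,j=3): S=135.4417, (K−S)⁺=0.0000, hold=0.0000 ⇒ V=0.0000 continue | (k=4,j=4): S=185.9927, (K−S)⁺=0.0000, hold=0.0000 ⇒ V=0.0000 continue  boundary S*=71.8233
step 3: (k=3,j=0): S=61.2906, (K−S)⁺=37.6094, hold=36.8977 ⇒ V=37.6094 exercise | (k=3,j=1): S=84.1661, (K−S)⁺=14.7339, hold=17.5192 ⇒ V=17.5192 continue | (k=3,j=2): S=115.5795, (K−S)⁺=0.0000, hold=3.8788 ⇒ V=3.8788 continue | (k=3,j=3): S=158.7173, (K−S)⁺=0.0000, hold=0.0000 ⇒ V=0.0000 continue  boundary S*=61.2906
step 2: (k=2,j=0): S=71.8233, (K−S)⁺=27.0767, hold=27.7011 ⇒ V=27.7011 continue | (k=2,j=1): S=98.6300, (K−S)⁺=0.2700, hold=10.8495 ⇒ V=10.8495 continue | (k=2,j=2): S=135.4417, (K−S)⁺=0.0000, hold=1.9901 ⇒ V=1.9901 continue  boundary S*=-
step 1: (k=1,j=0): S=84.1661, (K−S)⁺=14.7339, hold=19.4177 ⇒ V=19.4177 continue | (k=1,j=1): S=115.5795, (K−S)⁺=0.0000, hold=6.5214 ⇒ V=6.5214 continue  boundary S*=-
step 0: (k=0,j=0): S=98.6300, (K−S)⁺=0.2700, hold=13.0914 ⇒ V=13.0914 continue  boundary S*=-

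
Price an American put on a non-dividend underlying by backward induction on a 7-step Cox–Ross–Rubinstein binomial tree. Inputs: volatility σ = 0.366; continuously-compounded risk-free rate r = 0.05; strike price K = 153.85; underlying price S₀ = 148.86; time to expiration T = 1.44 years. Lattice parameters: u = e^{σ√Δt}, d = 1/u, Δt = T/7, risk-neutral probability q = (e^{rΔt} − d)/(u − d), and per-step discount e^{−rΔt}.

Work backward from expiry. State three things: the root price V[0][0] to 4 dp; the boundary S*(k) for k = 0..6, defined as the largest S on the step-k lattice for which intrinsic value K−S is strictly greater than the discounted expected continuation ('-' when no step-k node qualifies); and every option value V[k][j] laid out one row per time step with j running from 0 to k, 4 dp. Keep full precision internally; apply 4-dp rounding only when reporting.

price = 24.5984
boundary = - - - 90.4684 106.8047 90.4684 106.8047
tree:
24.5984
34.9356 14.3411
47.9679 22.0870 6.5687
63.3816 32.9118 11.2683 1.8080
77.2193 47.0453 18.8724 3.5789 0.0000
88.9404 63.3816 30.5620 7.0844 0.0000 0.0000
98.8686 77.2193 47.0453 14.0234 0.0000 0.0000 0.0000
107.2783 88.9404 63.3816 27.7589 0.0000 0.0000 0.0000 0.0000

params: Δt=0.20571 u=1.18058 d=0.84704 q=0.48959 e^(-rΔt)=0.98977
t_7 payoffs: 107.2783 88.9404 63.3816 27.7589 0.0000 0.0000 0.0000 0.0000
t_6: node(6,0) S=54.9814 payoff=98.8686 vs cont=97.2943 → 98.8686 [stop]  node(6,1) S=76.6307 payoff=77.2193 vs cont=75.6449 → 77.2193 [stop]  node(6,2) S=106.8047 payoff=47.0453 vs cont=45.4709 → 47.0453 [stop]  node(6,3) S=148.8600 payoff=4.9900 vs cont=14.0234 → 14.0234 [wait]  node(6,4) S=207.4749 payoff=0.0000 vs cont=0.0000 → 0.0000 [wait]  node(6,5) S=289.1699 payoff=0.0000 vs cont=0.0000 → 0.0000 [wait]  node(6,6) S=403.0329 payoff=0.0000 vs cont=0.0000 → 0.0000 [wait]  ⇒ S*(6)=106.8047
t_5: node(5,0) S=64.9096 payoff=88.9404 vs cont=87.3660 → 88.9404 [stop]  node(5,1) S=90.4684 payoff=63.3816 vs cont=61.8073 → 63.3816 [stop]  node(5,2) S=126.0911 payoff=27.7589 vs cont=30.5620 → 30.5620 [wait]  node(5,3) S=175.7405 payoff=0.0000 vs cont=7.0844 → 7.0844 [wait]  node(5,4) S=244.9397 payoff=0.0000 vs cont=0.0000 → 0.0000 [wait]  node(5,5) S=341.3868 payoff=0.0000 vs cont=0.0000 → 0.0000 [wait]  ⇒ S*(5)=90.4684
t_4: node(4,0) S=76.6307 payoff=77.2193 vs cont=75.6449 → 77.2193 [stop]  node(4,1) S=106.8047 payoff=47.0453 vs cont=46.8292 → 47.0453 [stop]  node(4,2) S=148.8600 payoff=4.9900 vs cont=18.8724 → 18.8724 [wait]  node(4,3) S=207.4749 payoff=0.0000 vs cont=3.5789 → 3.5789 [wait]  node(4,4) S=289.1699 payoff=0.0000 vs cont=0.0000 → 0.0000 [wait]  ⇒ S*(4)=106.8047
t_3: node(3,0) S=90.4684 payoff=63.3816 vs cont=61.8073 → 63.3816 [stop]  node(3,1) S=126.0911 payoff=27.7589 vs cont=32.9118 → 32.9118 [wait]  node(3,2) S=175.7405 payoff=0.0000 vs cont=11.2683 → 11.2683 [wait]  node(3,3) S=244.9397 payoff=0.0000 vs cont=1.8080 → 1.8080 [wait]  ⇒ S*(3)=90.4684
t_2: node(2,0) S=106.8047 payoff=47.0453 vs cont=47.9679 → 47.9679 [wait]  node(2,1) S=148.8600 payoff=4.9900 vs cont=22.0870 → 22.0870 [wait]  node(2,2) S=207.4749 payoff=0.0000 vs cont=6.5687 → 6.5687 [wait]  ⇒ S*(2)=-
t_1: node(1,0) S=126.0911 payoff=27.7589 vs cont=34.9356 → 34.9356 [wait]  node(1,1) S=175.7405 payoff=0.0000 vs cont=14.3411 → 14.3411 [wait]  ⇒ S*(1)=-
t_0: node(0,0) S=148.8600 payoff=4.9900 vs cont=24.5984 → 24.5984 [wait]  ⇒ S*(0)=-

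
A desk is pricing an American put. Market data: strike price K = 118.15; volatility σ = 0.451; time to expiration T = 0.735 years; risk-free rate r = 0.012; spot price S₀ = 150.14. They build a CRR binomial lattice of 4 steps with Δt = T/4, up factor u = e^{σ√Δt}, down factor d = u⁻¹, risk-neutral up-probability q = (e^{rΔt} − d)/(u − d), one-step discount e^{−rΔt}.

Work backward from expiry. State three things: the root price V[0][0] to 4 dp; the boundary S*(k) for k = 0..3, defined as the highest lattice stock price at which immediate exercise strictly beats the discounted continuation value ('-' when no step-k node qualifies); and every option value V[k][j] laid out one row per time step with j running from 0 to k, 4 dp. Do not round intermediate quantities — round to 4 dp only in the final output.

Δt=0.18375  u=1.21328  d=0.82421  q=0.45749  discount=0.99780
step 4 (expiry): payoffs max(K−S,0) = 48.8625 16.1558 0.0000 0.0000 0.0000
step 3: (k=3,j=0): S=84.0650, (K−S)⁺=34.0850, hold=33.8248 ⇒ V=34.0850 exercise | (k=3,j=1): S=123.7474, (K−S)⁺=0.0000, hold=8.7453 ⇒ V=8.7453 continue | (k=3,j=2): S=182.1616, (K−S)⁺=0.0000, hold=0.0000 ⇒ V=0.0000 continue | (k=3,j=3): S=268.1499, (K−S)⁺=0.0000, hold=0.0000 ⇒ V=0.0000 continue  boundary S*=84.0650
step 2: (k=2,j=0): S=101.9942, (K−S)⁺=16.1558, hold=22.4428 ⇒ V=22.4428 continue | (k=2,j=1): S=150.1400, (K−S)⁺=0.0000, hold=4.7340 ⇒ V=4.7340 continue | (k=2,j=2): S=221.0127, (K−S)⁺=0.0000, hold=0.0000 ⇒ V=0.0000 continue  boundary S*=-
step 1: (k=1,j=0): S=123.7474, (K−S)⁺=0.0000, hold=14.3095 ⇒ V=14.3095 continue | (k=1,j=1): S=182.1616, (K−S)⁺=0.0000, hold=2.5626 ⇒ V=2.5626 continue  boundary S*=-
step 0: (k=0,j=0): S=150.1400, (K−S)⁺=0.0000, hold=8.9157 ⇒ V=8.9157 continue  boundary S*=-

price = 8.9157
boundary = - - - 84.0650
tree:
8.9157
14.3095 2.5626
22.4428 4.7340 0.0000
34.0850 8.7453 0.0000 0.0000
48.8625 16.1558 0.0000 0.0000 0.0000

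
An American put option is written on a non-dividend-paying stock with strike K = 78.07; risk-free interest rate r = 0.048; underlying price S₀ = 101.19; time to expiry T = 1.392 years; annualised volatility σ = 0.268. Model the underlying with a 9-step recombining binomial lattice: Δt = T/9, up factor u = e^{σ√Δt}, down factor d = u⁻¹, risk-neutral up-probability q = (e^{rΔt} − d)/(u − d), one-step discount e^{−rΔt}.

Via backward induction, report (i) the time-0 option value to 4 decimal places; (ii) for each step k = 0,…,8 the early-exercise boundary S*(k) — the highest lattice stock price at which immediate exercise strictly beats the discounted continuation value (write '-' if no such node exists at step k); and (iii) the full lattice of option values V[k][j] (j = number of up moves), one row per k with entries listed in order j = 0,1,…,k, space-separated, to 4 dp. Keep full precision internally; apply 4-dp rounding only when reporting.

price = 2.3349
boundary = - - - - - 59.7404 53.7644 59.7404 66.3808
tree:
2.3349
3.7222 1.0306
5.8017 1.7704 0.3319
8.8055 2.9886 0.6211 0.0578
12.9475 4.9382 1.1514 0.1186 0.0000
18.3296 7.9445 2.1100 0.2433 0.0000 0.0000
24.3056 12.3486 3.8117 0.4992 0.0000 0.0000 0.0000
29.6839 18.3296 6.7589 1.0241 0.0000 0.0000 0.0000 0.0000
34.5241 24.3056 11.6892 2.1011 0.0000 0.0000 0.0000 0.0000 0.0000
38.8802 29.6839 18.3296 4.3108 0.0000 0.0000 0.0000 0.0000 0.0000 0.0000

params: Δt=0.15467 u=1.11115 d=0.89997 q=0.50896 e^(-rΔt)=0.99260
t_9 payoffs: 38.8802 29.6839 18.3296 4.3108 0.0000 0.0000 0.0000 0.0000 0.0000 0.0000
t_8: node(8,0) S=43.5459 payoff=34.5241 vs cont=33.9467 → 34.5241 [stop]  node(8,1) S=53.7644 payoff=24.3056 vs cont=23.7282 → 24.3056 [stop]  node(8,2) S=66.3808 payoff=11.6892 vs cont=11.1118 → 11.6892 [stop]  node(8,3) S=81.9577 payoff=0.0000 vs cont=2.1011 → 2.1011 [wait]  node(8,4) S=101.1900 payoff=0.0000 vs cont=0.0000 → 0.0000 [wait]  node(8,5) S=124.9353 payoff=0.0000 vs cont=0.0000 → 0.0000 [wait]  node(8,6) S=154.2528 payoff=0.0000 vs cont=0.0000 → 0.0000 [wait]  node(8,7) S=190.4499 payoff=0.0000 vs cont=0.0000 → 0.0000 [wait]  node(8,8) S=235.1410 payoff=0.0000 vs cont=0.0000 → 0.0000 [wait]  ⇒ S*(8)=66.3808
t_7: node(7,0) S=48.3861 payoff=29.6839 vs cont=29.1065 → 29.6839 [stop]  node(7,1) S=59.7404 payoff=18.3296 vs cont=17.7521 → 18.3296 [stop]  node(7,2) S=73.7592 payoff=4.3108 vs cont=6.7589 → 6.7589 [wait]  node(7,3) S=91.0676 payoff=0.0000 vs cont=1.0241 → 1.0241 [wait]  node(7,4) S=112.4376 payoff=0.0000 vs cont=0.0000 → 0.0000 [wait]  node(7,5) S=138.8223 payoff=0.0000 vs cont=0.0000 → 0.0000 [wait]  node(7,6) S=171.3984 payoff=0.0000 vs cont=0.0000 → 0.0000 [wait]  node(7,7) S=211.6190 payoff=0.0000 vs cont=0.0000 → 0.0000 [wait]  ⇒ S*(7)=59.7404
t_6: node(6,0) S=53.7644 payoff=24.3056 vs cont=23.7282 → 24.3056 [stop]  node(6,1) S=66.3808 payoff=11.6892 vs cont=12.3486 → 12.3486 [wait]  node(6,2) S=81.9577 payoff=0.0000 vs cont=3.8117 → 3.8117 [wait]  node(6,3) S=101.1900 payoff=0.0000 vs cont=0.4992 → 0.4992 [wait]  node(6,4) S=124.9353 payoff=0.0000 vs cont=0.0000 → 0.0000 [wait]  node(6,5) S=154.2528 payoff=0.0000 vs cont=0.0000 → 0.0000 [wait]  node(6,6) S=190.4499 payoff=0.0000 vs cont=0.0000 → 0.0000 [wait]  ⇒ S*(6)=53.7644
t_5: node(5,0) S=59.7404 payoff=18.3296 vs cont=18.0852 → 18.3296 [stop]  node(5,1) S=73.7592 payoff=4.3108 vs cont=7.9445 → 7.9445 [wait]  node(5,2) S=91.0676 payoff=0.0000 vs cont=2.1100 → 2.1100 [wait]  node(5,3) S=112.4376 payoff=0.0000 vs cont=0.2433 → 0.2433 [wait]  node(5,4) S=138.8223 payoff=0.0000 vs cont=0.0000 → 0.0000 [wait]  node(5,5) S=171.3984 payoff=0.0000 vs cont=0.0000 → 0.0000 [wait]  ⇒ S*(5)=59.7404
t_4: node(4,0) S=66.3808 payoff=11.6892 vs cont=12.9475 → 12.9475 [wait]  node(4,1) S=81.9577 payoff=0.0000 vs cont=4.9382 → 4.9382 [wait]  node(4,2) S=101.1900 payoff=0.0000 vs cont=1.1514 → 1.1514 [wait]  node(4,3) S=124.9353 payoff=0.0000 vs cont=0.1186 → 0.1186 [wait]  node(4,4) S=154.2528 payoff=0.0000 vs cont=0.0000 → 0.0000 [wait]  ⇒ S*(4)=-
t_3: node(3,0) S=73.7592 payoff=4.3108 vs cont=8.8055 → 8.8055 [wait]  node(3,1) S=91.0676 payoff=0.0000 vs cont=2.9886 → 2.9886 [wait]  node(3,2) S=112.4376 payoff=0.0000 vs cont=0.6211 → 0.6211 [wait]  node(3,3) S=138.8223 payoff=0.0000 vs cont=0.0578 → 0.0578 [wait]  ⇒ S*(3)=-
t_2: node(2,0) S=81.9577 payoff=0.0000 vs cont=5.8017 → 5.8017 [wait]  node(2,1) S=101.1900 payoff=0.0000 vs cont=1.7704 → 1.7704 [wait]  node(2,2) S=124.9353 payoff=0.0000 vs cont=0.3319 → 0.3319 [wait]  ⇒ S*(2)=-
t_1: node(1,0) S=91.0676 payoff=0.0000 vs cont=3.7222 → 3.7222 [wait]  node(1,1) S=112.4376 payoff=0.0000 vs cont=1.0306 → 1.0306 [wait]  ⇒ S*(1)=-
t_0: node(0,0) S=101.1900 payoff=0.0000 vs cont=2.3349 → 2.3349 [wait]  ⇒ S*(0)=-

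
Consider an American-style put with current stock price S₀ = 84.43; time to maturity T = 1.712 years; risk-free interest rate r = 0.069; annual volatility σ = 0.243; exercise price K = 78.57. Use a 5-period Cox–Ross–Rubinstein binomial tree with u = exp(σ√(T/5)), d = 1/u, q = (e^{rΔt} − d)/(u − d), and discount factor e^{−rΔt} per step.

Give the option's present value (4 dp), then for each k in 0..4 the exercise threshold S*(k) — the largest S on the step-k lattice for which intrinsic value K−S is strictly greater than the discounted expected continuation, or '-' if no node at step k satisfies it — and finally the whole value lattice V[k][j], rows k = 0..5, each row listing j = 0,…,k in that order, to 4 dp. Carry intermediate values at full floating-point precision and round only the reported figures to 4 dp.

params: Δt=0.34240 u=1.15280 d=0.86746 q=0.54830 e^(-rΔt)=0.97665
t_5 payoffs: 37.1002 23.4590 5.3308 0.0000 0.0000 0.0000
t_4: node(4,0) S=47.8063 payoff=30.7637 vs cont=28.9292 → 30.7637 [stop]  node(4,1) S=63.5318 payoff=15.0382 vs cont=13.2037 → 15.0382 [stop]  node(4,2) S=84.4300 payoff=0.0000 vs cont=2.3517 → 2.3517 [wait]  node(4,3) S=112.2025 payoff=0.0000 vs cont=0.0000 → 0.0000 [wait]  node(4,4) S=149.1106 payoff=0.0000 vs cont=0.0000 → 0.0000 [wait]  ⇒ S*(4)=63.5318
t_3: node(3,0) S=55.1110 payoff=23.4590 vs cont=21.6245 → 23.4590 [stop]  node(3,1) S=73.2392 payoff=5.3308 vs cont=7.8936 → 7.8936 [wait]  node(3,2) S=97.3307 payoff=0.0000 vs cont=1.0375 → 1.0375 [wait]  node(3,3) S=129.3468 payoff=0.0000 vs cont=0.0000 → 0.0000 [wait]  ⇒ S*(3)=55.1110
t_2: node(2,0) S=63.5318 payoff=15.0382 vs cont=14.5761 → 15.0382 [stop]  node(2,1) S=84.4300 payoff=0.0000 vs cont=4.0379 → 4.0379 [wait]  node(2,2) S=112.2025 payoff=0.0000 vs cont=0.4577 → 0.4577 [wait]  ⇒ S*(2)=63.5318
t_1: node(1,0) S=73.2392 payoff=5.3308 vs cont=8.7965 → 8.7965 [wait]  node(1,1) S=97.3307 payoff=0.0000 vs cont=2.0264 → 2.0264 [wait]  ⇒ S*(1)=-
t_0: node(0,0) S=84.4300 payoff=0.0000 vs cont=4.9658 → 4.9658 [wait]  ⇒ S*(0)=-

price = 4.9658
boundary = - - 63.5318 55.1110 63.5318
tree:
4.9658
8.7965 2.0264
15.0382 4.0379 0.4577
23.4590 7.8936 1.0375 0.0000
30.7637 15.0382 2.3517 0.0000 0.0000
37.1002 23.4590 5.3308 0.0000 0.0000 0.0000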